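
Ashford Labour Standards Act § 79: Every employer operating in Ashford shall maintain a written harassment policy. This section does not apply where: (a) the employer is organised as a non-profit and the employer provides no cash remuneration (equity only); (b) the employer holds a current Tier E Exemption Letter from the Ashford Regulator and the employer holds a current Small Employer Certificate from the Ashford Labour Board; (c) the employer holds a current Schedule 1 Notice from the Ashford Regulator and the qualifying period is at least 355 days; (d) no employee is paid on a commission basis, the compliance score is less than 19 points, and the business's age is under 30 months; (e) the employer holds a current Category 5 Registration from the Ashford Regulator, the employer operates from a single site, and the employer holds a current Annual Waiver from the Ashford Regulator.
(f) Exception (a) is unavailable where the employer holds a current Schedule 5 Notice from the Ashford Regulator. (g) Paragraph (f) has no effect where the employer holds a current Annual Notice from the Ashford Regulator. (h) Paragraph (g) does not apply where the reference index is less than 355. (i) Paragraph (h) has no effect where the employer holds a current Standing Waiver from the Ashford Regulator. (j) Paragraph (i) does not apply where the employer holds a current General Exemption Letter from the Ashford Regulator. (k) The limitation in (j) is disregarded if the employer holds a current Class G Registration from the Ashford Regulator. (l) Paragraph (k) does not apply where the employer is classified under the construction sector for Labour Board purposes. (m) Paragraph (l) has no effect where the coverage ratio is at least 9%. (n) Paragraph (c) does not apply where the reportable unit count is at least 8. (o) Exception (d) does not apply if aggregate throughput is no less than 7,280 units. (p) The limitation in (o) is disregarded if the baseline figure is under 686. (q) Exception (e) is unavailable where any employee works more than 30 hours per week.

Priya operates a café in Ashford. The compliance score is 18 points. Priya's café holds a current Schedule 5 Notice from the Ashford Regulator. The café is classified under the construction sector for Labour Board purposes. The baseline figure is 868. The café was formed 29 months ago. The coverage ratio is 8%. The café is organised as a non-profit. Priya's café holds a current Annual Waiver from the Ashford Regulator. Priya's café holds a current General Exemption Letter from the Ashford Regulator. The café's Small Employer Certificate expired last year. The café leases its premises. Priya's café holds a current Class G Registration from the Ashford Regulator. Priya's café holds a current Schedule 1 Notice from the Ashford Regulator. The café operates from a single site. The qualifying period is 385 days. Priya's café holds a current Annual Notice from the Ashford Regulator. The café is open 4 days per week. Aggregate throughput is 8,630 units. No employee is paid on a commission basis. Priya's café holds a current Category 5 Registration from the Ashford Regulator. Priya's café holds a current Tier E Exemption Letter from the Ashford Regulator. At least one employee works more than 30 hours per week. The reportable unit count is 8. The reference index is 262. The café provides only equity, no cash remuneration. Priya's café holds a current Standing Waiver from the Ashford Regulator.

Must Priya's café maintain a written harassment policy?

Exception (a): the employer is a non-profit; remuneration is equity-only — every condition holds. Turning to paragraphs (f)–(m): (f) operates against (a): a current Schedule 5 Notice is held. (g) would limit (f) — a current Annual Notice is held — but (h) sets (g) aside: (h) is engaged — the reference index is 262, less than the 355 limit. (i) is triggered (a current Standing Waiver is held), but is set aside by (j): (j) is triggered — a current General Exemption Letter is held. (k) would limit (j) — a current Class G Registration is held — but (l) sets (k) aside: (l) is triggered — the café is classified under the construction sector. (m), which would lift (l), does not operate here — the coverage ratio is 8%, short of 9%. (a) is therefore removed.
Exception (b) fails — the Small Employer Certificate has expired.
Exception (c): a current Schedule 1 Notice is held; the qualifying period is 385 days, meeting the 355 days threshold — every condition holds. But: (n) is triggered — the reportable unit count is 8, meeting the 8 threshold. Exception (c) does not apply.
Exception (d): no employee is paid on commission; the compliance score is 18 points, less than the 19 points limit; the business's age is 29 months, under the 30 months limit — every condition holds. But applying paragraphs (o)–(p): (o) applies — aggregate throughput is 8,630 units, meeting the 7,280 units threshold. (p), which would lift (o), is inapplicable — the baseline figure is 868, not under 686. (d) is therefore removed.
Exception (e)'s conditions are all satisfied: a current Category 5 Registration is held; the employer operates from a single site; a current Annual Waiver is held. But: (q) operates against (e): at least one employee exceeds 30 hours/week. (e) is therefore removed.
Every exception is unavailable, so the rule governs.

Yes — Priya's café must maintain a written harassment policy.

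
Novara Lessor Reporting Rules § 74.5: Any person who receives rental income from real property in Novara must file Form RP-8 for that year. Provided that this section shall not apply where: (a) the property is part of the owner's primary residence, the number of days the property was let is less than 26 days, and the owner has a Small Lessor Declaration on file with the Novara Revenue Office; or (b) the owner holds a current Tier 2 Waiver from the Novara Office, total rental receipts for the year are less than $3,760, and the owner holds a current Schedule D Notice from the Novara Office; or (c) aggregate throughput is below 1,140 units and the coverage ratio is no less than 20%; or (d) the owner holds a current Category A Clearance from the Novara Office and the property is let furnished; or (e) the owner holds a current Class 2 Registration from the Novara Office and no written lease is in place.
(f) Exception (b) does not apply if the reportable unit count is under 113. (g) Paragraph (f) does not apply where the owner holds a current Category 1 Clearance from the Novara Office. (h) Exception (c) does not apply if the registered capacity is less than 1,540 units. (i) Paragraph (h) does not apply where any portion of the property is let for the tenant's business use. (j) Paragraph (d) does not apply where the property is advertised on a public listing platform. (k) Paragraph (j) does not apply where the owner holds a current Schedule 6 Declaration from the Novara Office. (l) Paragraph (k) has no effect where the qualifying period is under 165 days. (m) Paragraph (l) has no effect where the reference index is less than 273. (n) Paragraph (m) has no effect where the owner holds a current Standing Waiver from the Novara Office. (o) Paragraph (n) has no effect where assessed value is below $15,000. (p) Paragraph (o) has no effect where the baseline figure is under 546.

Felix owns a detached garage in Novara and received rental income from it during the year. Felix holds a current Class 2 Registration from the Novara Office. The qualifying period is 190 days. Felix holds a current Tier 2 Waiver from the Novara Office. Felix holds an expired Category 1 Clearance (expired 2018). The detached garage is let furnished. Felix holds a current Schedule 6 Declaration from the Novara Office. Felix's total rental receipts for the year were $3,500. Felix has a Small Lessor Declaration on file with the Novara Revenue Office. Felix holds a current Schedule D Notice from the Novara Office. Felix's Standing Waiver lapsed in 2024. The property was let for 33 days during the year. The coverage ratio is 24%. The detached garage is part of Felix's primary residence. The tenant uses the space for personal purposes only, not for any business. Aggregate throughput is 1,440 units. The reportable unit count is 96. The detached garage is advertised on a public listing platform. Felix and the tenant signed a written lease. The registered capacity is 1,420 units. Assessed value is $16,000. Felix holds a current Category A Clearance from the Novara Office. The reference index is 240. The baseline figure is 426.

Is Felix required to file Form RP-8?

No — exception (d) applies; Felix is not required to file Form RP-8.

Exception (a) requires that the number of days the property was let is less than 26 days; but the number of days the property was let is 33 days, not less than 26 days, so (a) is unavailable.
All of (b)'s requirements are met (a current Tier 2 Waiver is held; total rental receipts for the year are $3,500, less than the $3,760 limit; a current Schedule D Notice is held). However, paragraphs (f)–(g) must be considered: (f) operates against (b): the reportable unit count is 96, under the 113 limit. (g), which would lift (f), is inapplicable — no current Category 1 Clearance is held. (b) is therefore removed.
Exception (c) does not apply: aggregate throughput is 1,440 units, not below 1,140 units.
Exception (d)'s conditions are all satisfied: a current Category A Clearance is held; the property is let furnished. As to paragraphs (j)–(p): (j) would limit (d) — the property is publicly advertised — but (k) sets (j) aside: (k) operates against (j): a current Schedule 6 Declaration is held. (l) is inapplicable (the qualifying period is 190 days, not under 165 days), so (k) stands. So (d) applies.
Exception (e) does not apply: a written lease is in place.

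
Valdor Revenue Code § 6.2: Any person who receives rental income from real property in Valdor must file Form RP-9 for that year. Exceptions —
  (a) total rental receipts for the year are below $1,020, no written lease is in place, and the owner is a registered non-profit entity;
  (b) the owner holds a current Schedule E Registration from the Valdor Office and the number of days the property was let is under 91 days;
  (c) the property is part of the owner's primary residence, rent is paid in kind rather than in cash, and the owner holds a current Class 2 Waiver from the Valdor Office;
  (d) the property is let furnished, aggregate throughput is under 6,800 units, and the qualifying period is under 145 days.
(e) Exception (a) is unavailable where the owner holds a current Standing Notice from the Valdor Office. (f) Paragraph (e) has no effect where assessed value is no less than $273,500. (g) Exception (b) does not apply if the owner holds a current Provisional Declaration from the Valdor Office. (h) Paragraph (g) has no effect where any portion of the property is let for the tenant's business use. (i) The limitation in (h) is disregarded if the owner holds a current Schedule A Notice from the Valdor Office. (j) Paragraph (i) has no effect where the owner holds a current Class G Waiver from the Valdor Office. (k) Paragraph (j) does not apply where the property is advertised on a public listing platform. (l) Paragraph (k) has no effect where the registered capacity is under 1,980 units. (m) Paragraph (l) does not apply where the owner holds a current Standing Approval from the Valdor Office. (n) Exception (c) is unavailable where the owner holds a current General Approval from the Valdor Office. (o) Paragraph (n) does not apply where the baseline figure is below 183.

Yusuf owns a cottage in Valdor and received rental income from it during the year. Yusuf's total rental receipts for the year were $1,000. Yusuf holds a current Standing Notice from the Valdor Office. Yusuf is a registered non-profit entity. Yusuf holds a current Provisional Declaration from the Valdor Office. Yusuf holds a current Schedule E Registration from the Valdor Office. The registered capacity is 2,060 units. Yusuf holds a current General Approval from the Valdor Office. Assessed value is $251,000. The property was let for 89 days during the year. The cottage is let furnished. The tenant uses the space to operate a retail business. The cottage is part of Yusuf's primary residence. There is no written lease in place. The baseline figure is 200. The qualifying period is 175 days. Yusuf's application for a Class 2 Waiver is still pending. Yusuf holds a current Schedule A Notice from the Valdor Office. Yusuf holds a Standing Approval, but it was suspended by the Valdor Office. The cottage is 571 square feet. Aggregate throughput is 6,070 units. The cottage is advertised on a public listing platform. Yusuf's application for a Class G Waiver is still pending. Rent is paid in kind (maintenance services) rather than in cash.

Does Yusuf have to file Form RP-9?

Yes — Yusuf must file Form RP-9.

Exception (a)'s conditions are all satisfied: total rental receipts for the year are $1,000, below the $1,020 limit; there is no written lease; Yusuf is a registered non-profit. However, paragraphs (e)–(f) must be considered: (e) operates against (a): a current Standing Notice is held. (f), which would lift (e), is inapplicable — assessed value is $251,000, short of $273,500. Exception (a) does not apply.
Exception (b) is satisfied on its face — a current Schedule E Registration is held; the number of days the property was let is 89 days, under the 91 days limit. However, paragraphs (g)–(m) must be considered: (g) applies — a current Provisional Declaration is held. (h) would limit (g) — the space is let for business use — but (i) sets (h) aside: (i) applies — a current Schedule A Notice is held. (j) does not operate here (no current Class G Waiver is held), so (i) stands. So (b) is unavailable.
Exception (c) fails — the Class 2 Waiver is not current.
Exception (d) fails — the qualifying period is 175 days, not under 145 days.
No exception applies. The general rule governs.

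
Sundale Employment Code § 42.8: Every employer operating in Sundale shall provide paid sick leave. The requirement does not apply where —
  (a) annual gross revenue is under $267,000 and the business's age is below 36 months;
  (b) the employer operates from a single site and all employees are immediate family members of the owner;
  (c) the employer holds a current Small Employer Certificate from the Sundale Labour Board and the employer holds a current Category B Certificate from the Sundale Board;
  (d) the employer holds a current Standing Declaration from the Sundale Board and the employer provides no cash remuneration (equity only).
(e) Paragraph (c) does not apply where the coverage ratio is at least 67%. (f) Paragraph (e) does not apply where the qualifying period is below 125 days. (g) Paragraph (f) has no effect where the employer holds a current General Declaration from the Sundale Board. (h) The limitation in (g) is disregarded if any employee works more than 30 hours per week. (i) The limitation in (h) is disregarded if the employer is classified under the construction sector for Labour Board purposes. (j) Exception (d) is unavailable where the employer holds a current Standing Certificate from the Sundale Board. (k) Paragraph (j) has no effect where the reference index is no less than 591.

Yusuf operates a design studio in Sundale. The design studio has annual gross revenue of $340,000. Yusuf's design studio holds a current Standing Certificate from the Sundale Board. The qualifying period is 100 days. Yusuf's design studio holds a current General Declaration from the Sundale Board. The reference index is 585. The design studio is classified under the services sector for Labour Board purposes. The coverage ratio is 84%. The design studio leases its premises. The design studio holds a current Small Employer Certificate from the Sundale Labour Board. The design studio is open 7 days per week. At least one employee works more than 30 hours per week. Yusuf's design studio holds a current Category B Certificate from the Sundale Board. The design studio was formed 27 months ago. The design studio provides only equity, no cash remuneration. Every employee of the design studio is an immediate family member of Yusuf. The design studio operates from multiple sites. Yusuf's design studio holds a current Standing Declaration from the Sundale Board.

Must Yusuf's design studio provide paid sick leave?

Exception (a) fails — annual gross revenue is $340,000, not under $267,000.
Exception (b) requires that the employer operates from a single site; but the employer operates from multiple sites, so (b) is unavailable.
Exception (c): a current Small Employer Certificate is held; a current Category B Certificate is held — every condition holds. Considering the limiting provisions: (e) is triggered (the coverage ratio is 84%, meeting the 67% threshold), but is displaced by (f): (f) operates against (e): the qualifying period is 100 days, below the 125 days limit. (g) operates (a current General Declaration is held), but is set aside by (h): (h) applies — at least one employee exceeds 30 hours/week. (i) is inapplicable (the design studio is classified under the services sector), so (h) stands. (c) remains available.
Exception (d): a current Standing Declaration is held; remuneration is equity-only — every condition holds. However, paragraphs (j)–(k) must be considered: (j) operates against (d): a current Standing Certificate is held. (k) is not engaged (the reference index is 585, short of 591), so (j) stands. Exception (d) does not apply.

No — exception (c) applies; Yusuf's design studio is not required to provide paid sick leave.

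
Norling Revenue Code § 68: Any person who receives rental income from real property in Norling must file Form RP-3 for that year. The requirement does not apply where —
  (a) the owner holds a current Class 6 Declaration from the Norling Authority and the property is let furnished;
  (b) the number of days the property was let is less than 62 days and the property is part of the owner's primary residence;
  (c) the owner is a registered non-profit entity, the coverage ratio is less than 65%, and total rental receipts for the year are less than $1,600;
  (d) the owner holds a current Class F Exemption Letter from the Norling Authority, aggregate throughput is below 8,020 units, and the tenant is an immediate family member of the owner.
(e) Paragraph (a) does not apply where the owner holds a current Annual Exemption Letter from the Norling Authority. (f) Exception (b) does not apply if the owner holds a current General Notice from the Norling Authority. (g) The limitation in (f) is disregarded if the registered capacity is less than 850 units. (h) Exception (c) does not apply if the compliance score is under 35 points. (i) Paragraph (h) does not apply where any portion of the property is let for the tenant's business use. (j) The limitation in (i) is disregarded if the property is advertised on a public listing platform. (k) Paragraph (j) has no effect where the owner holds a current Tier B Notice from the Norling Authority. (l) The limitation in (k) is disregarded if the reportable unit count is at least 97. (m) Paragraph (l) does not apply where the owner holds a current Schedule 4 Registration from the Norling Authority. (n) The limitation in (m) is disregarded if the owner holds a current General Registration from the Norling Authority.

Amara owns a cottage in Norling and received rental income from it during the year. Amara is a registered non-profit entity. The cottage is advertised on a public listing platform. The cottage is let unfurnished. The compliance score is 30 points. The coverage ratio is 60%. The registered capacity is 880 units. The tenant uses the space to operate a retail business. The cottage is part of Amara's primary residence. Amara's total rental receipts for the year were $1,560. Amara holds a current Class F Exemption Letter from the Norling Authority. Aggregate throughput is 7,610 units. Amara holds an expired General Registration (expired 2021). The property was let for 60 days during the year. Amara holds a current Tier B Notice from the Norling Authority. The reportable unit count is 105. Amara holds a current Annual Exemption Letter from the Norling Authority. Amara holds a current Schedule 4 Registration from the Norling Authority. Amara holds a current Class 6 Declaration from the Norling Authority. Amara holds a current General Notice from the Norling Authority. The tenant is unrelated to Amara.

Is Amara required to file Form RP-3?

Exception (a) does not apply: the property is let unfurnished.
Exception (b) is satisfied on its face — the number of days the property was let is 60 days, less than the 62 days limit; the cottage is part of the primary residence. But applying paragraphs (f)–(g): (f) operates against (b): a current General Notice is held. (g), which would lift (f), is inapplicable — the registered capacity is 880 units, not less than 850 units. So (b) is unavailable.
All of (c)'s requirements are met (Amara is a registered non-profit; the coverage ratio is 60%, less than the 65% limit; total rental receipts for the year are $1,560, less than the $1,600 limit). Applying paragraphs (h)–(n): (h) operates (the compliance score is 30 points, under the 35 points limit), but yields to (i): (i) operates against (h): the space is let for business use. (j) would limit (i) — the property is publicly advertised — but (k) sets (j) aside: (k) operates against (j): a current Tier B Notice is held. (l) would limit (k) — the reportable unit count is 105, meeting the 97 threshold — but (m) sets (l) aside: (m) is engaged — a current Schedule 4 Registration is held. (n) does not operate here (no current General Registration is held), so (m) stands. So (c) applies.
Exception (d) fails — the tenant is unrelated to the owner.

No — exception (c) applies; Amara is not required to file Form RP-3.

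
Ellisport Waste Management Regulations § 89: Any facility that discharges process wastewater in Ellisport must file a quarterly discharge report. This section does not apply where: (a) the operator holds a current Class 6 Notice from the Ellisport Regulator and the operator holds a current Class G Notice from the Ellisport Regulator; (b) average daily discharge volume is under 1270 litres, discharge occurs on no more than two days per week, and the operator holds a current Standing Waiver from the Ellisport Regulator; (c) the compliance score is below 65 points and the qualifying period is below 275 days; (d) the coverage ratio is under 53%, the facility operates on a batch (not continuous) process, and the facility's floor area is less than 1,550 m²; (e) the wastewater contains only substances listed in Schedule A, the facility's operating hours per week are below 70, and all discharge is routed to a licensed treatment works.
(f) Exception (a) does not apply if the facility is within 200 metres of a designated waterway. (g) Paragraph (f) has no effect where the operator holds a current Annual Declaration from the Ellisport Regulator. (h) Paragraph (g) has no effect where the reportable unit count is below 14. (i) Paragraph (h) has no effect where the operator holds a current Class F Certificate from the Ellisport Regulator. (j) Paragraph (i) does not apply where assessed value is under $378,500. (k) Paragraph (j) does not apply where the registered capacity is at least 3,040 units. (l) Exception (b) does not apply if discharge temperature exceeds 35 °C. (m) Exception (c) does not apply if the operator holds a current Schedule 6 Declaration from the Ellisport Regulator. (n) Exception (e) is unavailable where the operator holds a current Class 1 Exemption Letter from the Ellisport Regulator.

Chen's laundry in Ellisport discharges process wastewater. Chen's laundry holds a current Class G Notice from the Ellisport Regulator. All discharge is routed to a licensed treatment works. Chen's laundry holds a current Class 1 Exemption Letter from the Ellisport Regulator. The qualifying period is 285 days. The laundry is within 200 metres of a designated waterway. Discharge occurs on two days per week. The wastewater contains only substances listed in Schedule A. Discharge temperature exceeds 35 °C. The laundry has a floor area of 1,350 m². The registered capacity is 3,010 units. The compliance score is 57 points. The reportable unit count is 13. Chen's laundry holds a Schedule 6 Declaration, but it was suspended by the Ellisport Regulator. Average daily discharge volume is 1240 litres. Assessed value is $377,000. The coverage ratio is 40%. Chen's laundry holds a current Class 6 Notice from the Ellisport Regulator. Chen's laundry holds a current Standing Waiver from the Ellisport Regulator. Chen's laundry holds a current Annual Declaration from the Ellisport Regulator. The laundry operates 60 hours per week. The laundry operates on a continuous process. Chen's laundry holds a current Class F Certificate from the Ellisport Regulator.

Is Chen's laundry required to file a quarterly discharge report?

Exception (a) is satisfied on its face — a current Class 6 Notice is held; a current Class G Notice is held. However, paragraphs (f)–(k) must be considered: (f) operates against (a): the laundry is within 200 m of a designated waterway. (g) would limit (f) — a current Annual Declaration is held — but (h) sets (g) aside: (h) operates against (g): the reportable unit count is 13, below the 14 limit. (i) operates (a current Class F Certificate is held), but is itself disapplied by (j): (j) is triggered — assessed value is $377,000, under the $378,500 limit. (k), which would lift (j), is inapplicable — the registered capacity is 3,010 units, short of 3,040 units. (a) is therefore removed.
Exception (b): average daily discharge volume is 1240 litres, under the 1270 litres limit; discharge occurs on no more than two days per week; a current Standing Waiver is held — every condition holds. But: (l) operates against (b): discharge temperature exceeds 35 °C. So (b) is unavailable.
Exception (c) does not apply: the qualifying period is 285 days, not below 275 days.
Exception (d) does not apply: the facility operates on a continuous process.
All of (e)'s requirements are met (the wastewater is Schedule-A-only; the facility's operating hours per week are 60, below the 70 limit; discharge is routed to a licensed treatment works). Turning to paragraph (n): (n) applies — a current Class 1 Exemption Letter is held. (e) is therefore removed.
No exception is made out. Chen's laundry falls within the general rule.

Yes — Chen's laundry must file a quarterly discharge report.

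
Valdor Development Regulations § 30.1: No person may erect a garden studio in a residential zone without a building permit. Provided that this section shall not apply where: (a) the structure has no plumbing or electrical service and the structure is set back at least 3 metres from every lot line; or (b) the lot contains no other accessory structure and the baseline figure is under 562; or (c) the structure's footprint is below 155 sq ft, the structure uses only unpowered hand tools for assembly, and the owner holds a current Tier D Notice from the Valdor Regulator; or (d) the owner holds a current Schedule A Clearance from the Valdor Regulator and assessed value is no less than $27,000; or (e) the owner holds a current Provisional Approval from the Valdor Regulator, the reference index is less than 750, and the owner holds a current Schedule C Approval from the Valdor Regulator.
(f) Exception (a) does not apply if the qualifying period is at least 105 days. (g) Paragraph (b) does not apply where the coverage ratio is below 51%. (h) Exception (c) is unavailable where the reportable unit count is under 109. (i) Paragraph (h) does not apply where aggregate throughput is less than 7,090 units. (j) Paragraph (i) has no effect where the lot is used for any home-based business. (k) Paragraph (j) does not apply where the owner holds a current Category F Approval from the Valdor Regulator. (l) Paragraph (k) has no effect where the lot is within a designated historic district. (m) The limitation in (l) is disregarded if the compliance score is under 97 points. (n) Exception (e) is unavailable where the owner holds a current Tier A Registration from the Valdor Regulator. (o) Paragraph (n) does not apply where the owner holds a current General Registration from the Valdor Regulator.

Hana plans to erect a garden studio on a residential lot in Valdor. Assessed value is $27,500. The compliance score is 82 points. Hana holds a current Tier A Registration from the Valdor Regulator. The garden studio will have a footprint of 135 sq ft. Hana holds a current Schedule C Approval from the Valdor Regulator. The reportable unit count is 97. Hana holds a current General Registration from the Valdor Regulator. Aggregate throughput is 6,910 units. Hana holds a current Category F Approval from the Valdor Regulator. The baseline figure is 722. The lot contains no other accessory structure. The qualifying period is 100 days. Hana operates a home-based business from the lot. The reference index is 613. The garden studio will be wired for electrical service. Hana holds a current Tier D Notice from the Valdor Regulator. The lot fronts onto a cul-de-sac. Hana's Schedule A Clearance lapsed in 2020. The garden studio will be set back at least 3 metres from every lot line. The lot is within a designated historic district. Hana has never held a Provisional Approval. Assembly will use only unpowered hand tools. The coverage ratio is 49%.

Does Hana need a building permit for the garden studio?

No — exception (c) applies; Hana does not need a building permit.

Exception (a) requires that the structure has no plumbing or electrical service; but electrical service is planned, so (a) is unavailable.
Exception (b) fails — the baseline figure is 722, not under 562.
All of (c)'s requirements are met (the structure's footprint is 135 sq ft, below the 155 sq ft limit; assembly uses only hand tools; a current Tier D Notice is held). Applying paragraphs (h)–(m): (h) operates (the reportable unit count is 97, under the 109 limit), but is set aside by (i): (i) operates against (h): aggregate throughput is 6,910 units, less than the 7,090 units limit. (j) would limit (i) — a home-based business operates on the lot — but (k) sets (j) aside: (k) applies — a current Category F Approval is held. (l) would limit (k) — the lot is in a historic district — but (m) sets (l) aside: (m) is triggered — the compliance score is 82 points, under the 97 points limit. (c) remains available.
Exception (d) does not apply: there is no Schedule A Clearance in force.
Exception (e) requires that the owner holds a current Provisional Approval from the Valdor Regulator; but no current Provisional Approval is held, so (e) is unavailable.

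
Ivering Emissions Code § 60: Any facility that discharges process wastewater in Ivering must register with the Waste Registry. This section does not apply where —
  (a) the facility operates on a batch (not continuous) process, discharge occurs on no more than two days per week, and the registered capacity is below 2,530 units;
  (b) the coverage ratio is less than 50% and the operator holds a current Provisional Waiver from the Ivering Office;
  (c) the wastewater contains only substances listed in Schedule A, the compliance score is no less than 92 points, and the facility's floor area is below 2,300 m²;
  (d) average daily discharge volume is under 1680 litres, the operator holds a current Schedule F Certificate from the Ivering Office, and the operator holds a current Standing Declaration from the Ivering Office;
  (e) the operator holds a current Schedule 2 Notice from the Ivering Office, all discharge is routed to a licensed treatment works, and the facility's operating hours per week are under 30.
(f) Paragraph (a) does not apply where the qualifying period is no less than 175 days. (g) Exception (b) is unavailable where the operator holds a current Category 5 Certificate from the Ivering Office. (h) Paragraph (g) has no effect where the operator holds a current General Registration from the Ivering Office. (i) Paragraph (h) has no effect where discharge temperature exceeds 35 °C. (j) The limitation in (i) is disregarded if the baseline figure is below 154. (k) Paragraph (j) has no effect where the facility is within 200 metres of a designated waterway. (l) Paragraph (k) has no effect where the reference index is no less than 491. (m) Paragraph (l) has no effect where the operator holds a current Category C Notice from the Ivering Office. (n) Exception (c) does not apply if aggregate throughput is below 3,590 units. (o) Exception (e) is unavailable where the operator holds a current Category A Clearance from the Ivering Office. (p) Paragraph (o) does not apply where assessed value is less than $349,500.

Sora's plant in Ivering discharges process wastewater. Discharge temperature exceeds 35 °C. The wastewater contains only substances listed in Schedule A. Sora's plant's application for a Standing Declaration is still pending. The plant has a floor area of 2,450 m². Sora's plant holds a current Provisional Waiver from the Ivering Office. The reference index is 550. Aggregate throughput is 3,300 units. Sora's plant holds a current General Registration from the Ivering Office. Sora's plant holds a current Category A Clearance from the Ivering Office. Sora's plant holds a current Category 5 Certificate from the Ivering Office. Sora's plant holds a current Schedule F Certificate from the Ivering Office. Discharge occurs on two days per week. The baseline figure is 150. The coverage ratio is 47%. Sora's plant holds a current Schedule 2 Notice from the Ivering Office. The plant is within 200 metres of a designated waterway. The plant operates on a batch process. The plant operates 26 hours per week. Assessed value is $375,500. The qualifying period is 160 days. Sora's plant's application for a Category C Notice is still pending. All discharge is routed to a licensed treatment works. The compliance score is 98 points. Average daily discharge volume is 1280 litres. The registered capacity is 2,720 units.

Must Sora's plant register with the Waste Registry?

Exception (a) does not apply: the registered capacity is 2,720 units, not below 2,530 units.
All of (b)'s requirements are met (the coverage ratio is 47%, less than the 50% limit; a current Provisional Waiver is held). As to paragraphs (g)–(m): (g) applies (a current Category 5 Certificate is held), but is displaced by (h): (h) operates against (g): a current General Registration is held. (i) would limit (h) — discharge temperature exceeds 35 °C — but (j) sets (i) aside: (j) operates — the baseline figure is 150, below the 154 limit. (k) would limit (j) — the plant is within 200 m of a designated waterway — but (l) sets (k) aside: (l) operates — the reference index is 550, meeting the 491 threshold. (m), which would lift (l), does not operate here — there is no Category C Notice in force. So (b) applies.
Exception (c) does not apply: the facility's floor area is 2,450 m², not below 2,300 m².
Exception (d) fails — the Standing Declaration is not current.
Exception (e) is satisfied on its face — a current Schedule 2 Notice is held; discharge is routed to a licensed treatment works; the facility's operating hours per week are 26, under the 30 limit. But: (o) operates against (e): a current Category A Clearance is held. (p), which would lift (o), does not operate here — assessed value is $375,500, not less than $349,500. So (e) is unavailable.

No — exception (b) applies; Sora's plant is not required to register with the Waste Registry.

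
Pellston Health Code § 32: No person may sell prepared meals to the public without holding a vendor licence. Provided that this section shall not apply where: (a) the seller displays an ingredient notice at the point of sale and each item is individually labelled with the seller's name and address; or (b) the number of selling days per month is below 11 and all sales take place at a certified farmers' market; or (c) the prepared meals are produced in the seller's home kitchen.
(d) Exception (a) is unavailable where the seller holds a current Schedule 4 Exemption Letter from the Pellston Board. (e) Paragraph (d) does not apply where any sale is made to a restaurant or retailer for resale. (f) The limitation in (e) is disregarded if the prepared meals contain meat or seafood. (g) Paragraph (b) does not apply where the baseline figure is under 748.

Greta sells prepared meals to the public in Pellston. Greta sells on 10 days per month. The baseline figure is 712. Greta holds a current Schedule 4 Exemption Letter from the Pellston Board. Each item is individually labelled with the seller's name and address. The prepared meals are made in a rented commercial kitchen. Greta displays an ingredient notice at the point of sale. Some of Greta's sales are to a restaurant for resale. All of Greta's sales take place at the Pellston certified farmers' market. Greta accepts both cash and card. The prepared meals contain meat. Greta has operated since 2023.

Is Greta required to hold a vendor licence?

Exception (a): an ingredient notice is displayed; items are individually labelled — every condition holds. However, paragraphs (d)–(f) must be considered: (d) is engaged — a current Schedule 4 Exemption Letter is held. (e) would limit (d) — some sales are to a restaurant for resale — but (f) sets (e) aside: (f) applies — the prepared meals contain meat. (a) is therefore removed.
All of (b)'s requirements are met (the number of selling days per month is 10, below the 11 limit; all sales are at a certified farmers' market). But applying paragraph (g): (g) operates against (b): the baseline figure is 712, under the 748 limit. Exception (b) does not apply.
Exception (c) does not apply: the prepared meals are made in a commercial kitchen, not a home kitchen.
No exception displaces § 32.

Yes — Greta must hold a vendor licence.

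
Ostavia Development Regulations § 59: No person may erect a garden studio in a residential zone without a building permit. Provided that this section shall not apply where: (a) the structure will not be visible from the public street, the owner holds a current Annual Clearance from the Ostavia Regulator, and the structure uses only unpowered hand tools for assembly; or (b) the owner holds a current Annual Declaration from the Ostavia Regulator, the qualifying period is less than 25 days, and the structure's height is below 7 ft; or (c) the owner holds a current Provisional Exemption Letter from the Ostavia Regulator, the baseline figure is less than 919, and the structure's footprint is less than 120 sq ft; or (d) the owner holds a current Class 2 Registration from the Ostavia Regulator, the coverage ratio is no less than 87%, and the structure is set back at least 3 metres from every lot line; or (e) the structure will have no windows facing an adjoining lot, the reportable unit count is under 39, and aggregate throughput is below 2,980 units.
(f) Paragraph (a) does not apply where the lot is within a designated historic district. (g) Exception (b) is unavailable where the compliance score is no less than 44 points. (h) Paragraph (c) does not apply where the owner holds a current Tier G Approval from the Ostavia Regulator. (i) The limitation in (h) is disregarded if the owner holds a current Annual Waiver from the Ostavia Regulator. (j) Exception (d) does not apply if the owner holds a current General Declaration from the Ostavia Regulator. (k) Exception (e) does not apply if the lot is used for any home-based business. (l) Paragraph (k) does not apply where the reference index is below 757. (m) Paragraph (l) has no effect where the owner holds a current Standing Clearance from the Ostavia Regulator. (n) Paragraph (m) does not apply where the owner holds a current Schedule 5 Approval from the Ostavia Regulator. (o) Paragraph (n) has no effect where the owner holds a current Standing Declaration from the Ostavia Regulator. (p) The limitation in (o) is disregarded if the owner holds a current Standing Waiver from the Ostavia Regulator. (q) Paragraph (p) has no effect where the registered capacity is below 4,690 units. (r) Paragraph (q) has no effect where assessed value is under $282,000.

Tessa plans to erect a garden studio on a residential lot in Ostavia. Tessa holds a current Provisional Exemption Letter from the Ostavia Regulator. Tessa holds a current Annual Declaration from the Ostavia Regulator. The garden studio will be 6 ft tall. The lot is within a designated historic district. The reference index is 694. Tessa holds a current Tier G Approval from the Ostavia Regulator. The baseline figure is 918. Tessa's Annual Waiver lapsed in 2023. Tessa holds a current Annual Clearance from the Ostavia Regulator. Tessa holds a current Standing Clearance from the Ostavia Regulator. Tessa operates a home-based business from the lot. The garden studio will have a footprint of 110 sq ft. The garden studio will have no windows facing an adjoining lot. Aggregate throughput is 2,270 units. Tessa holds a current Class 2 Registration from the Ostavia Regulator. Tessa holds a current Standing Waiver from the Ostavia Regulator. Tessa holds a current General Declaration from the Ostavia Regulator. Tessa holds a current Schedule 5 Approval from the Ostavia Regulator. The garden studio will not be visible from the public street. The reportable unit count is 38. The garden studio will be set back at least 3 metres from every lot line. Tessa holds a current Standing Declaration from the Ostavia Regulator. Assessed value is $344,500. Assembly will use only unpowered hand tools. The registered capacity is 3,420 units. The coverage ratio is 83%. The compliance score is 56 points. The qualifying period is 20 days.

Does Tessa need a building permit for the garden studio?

Exception (a) is satisfied on its face — the structure will not be visible from the street; a current Annual Clearance is held; assembly uses only hand tools. But: (f) is engaged — the lot is in a historic district. Exception (a) does not apply.
Exception (b)'s conditions are all satisfied: a current Annual Declaration is held; the qualifying period is 20 days, less than the 25 days limit; the structure's height is 6 ft, below the 7 ft limit. But: (g) operates against (b): the compliance score is 56 points, meeting the 44 points threshold. Exception (b) does not apply.
All of (c)'s requirements are met (a current Provisional Exemption Letter is held; the baseline figure is 918, less than the 919 limit; the structure's footprint is 110 sq ft, less than the 120 sq ft limit). But applying paragraphs (h)–(i): (h) operates against (c): a current Tier G Approval is held. (i), which would lift (h), does not operate here — no current Annual Waiver is held. So (c) is unavailable.
Exception (d) requires that the coverage ratio is no less than 87%; but the coverage ratio is 83%, short of 87%, so (d) is unavailable.
Exception (e): no windows face an adjoining lot; the reportable unit count is 38, under the 39 limit; aggregate throughput is 2,270 units, below the 2,980 units limit — every condition holds. Turning to paragraphs (k)–(r): (k) operates against (e): a home-based business operates on the lot. (l) would limit (k) — the reference index is 694, below the 757 limit — but (m) sets (l) aside: (m) is triggered — a current Standing Clearance is held. (n) would limit (m) — a current Schedule 5 Approval is held — but (o) sets (n) aside: (o) operates against (n): a current Standing Declaration is held. (p) would limit (o) — a current Standing Waiver is held — but (q) sets (p) aside: (q) is engaged — the registered capacity is 3,420 units, below the 4,690 units limit. (r), which would lift (q), is not triggered — assessed value is $344,500, not under $282,000. Exception (e) does not apply.
No exception displaces § 59.

Yes — Tessa must obtain a building permit.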